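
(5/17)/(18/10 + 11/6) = 150/1853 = 0.08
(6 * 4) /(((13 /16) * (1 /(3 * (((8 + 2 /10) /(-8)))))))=-5904 /65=-90.83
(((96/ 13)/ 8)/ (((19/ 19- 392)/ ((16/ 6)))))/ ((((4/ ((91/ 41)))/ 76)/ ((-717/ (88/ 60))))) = 22886640/ 176341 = 129.79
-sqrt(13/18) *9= -3 *sqrt(26)/2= -7.65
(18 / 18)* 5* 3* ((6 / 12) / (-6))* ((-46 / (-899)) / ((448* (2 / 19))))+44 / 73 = 70724847 / 117603584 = 0.60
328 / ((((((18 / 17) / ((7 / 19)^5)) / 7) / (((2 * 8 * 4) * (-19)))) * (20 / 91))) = -477575879872 / 5864445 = -81435.82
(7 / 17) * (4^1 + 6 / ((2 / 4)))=112 / 17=6.59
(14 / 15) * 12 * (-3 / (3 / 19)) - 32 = -1224 / 5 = -244.80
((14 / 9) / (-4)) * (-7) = 2.72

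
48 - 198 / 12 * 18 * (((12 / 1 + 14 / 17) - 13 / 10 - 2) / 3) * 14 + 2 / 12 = -6707237 / 510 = -13151.45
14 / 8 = 7 / 4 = 1.75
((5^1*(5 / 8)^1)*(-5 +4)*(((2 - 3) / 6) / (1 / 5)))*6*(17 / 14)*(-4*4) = -2125 / 7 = -303.57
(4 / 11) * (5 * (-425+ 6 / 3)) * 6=-50760 / 11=-4614.55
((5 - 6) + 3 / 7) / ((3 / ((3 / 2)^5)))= -81 / 56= -1.45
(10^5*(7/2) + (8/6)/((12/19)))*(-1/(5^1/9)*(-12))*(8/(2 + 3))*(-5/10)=-151200912/25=-6048036.48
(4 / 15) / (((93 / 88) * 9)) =352 / 12555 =0.03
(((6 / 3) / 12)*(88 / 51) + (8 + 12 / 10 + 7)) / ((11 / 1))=12613 / 8415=1.50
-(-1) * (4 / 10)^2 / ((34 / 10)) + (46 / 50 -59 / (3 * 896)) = 0.95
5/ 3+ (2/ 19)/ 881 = 83701/ 50217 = 1.67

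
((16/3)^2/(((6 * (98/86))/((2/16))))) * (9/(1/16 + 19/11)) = 121088/46305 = 2.62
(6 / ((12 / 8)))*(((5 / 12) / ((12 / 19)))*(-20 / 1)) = -475 / 9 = -52.78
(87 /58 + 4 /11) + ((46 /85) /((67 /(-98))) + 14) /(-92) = 2478332 /1440835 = 1.72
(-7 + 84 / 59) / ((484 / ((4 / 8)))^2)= -329 / 55284416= -0.00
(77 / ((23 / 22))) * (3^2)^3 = 1234926 / 23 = 53692.43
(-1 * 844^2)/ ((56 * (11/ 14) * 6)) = -89042/ 33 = -2698.24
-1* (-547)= 547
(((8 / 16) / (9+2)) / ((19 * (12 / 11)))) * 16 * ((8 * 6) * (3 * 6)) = 576 / 19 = 30.32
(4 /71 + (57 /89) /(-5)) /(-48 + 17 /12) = 27204 /17661605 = 0.00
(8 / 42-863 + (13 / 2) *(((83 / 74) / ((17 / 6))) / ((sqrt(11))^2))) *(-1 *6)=250662745 / 48433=5175.45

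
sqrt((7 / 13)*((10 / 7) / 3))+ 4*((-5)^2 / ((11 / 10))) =sqrt(390) / 39+ 1000 / 11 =91.42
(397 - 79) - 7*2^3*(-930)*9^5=3075272238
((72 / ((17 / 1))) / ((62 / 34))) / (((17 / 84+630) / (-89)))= -538272 / 1641047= -0.33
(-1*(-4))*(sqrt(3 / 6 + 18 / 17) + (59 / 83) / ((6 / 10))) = 9.73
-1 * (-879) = 879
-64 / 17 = -3.76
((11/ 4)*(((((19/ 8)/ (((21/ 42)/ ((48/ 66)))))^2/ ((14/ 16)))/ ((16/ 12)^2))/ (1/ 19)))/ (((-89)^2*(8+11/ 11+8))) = 61731/ 20737178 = 0.00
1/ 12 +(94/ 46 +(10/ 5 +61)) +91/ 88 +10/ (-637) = 255840653/ 3867864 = 66.15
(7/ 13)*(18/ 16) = 63/ 104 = 0.61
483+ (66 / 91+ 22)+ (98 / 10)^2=1369016 / 2275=601.77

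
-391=-391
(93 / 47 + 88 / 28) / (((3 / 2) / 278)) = 936860 / 987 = 949.20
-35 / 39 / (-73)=35 / 2847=0.01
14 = 14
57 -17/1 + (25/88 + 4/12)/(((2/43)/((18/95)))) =355427/8360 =42.52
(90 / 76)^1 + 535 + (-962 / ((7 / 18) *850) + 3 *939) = 378748471 / 113050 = 3350.27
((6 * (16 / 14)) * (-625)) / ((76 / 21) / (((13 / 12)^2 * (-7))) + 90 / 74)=-437710000 / 79223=-5525.04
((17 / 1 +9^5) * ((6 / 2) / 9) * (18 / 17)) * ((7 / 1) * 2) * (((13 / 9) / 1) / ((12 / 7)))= 37625042 / 153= 245915.31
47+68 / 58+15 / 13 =18596 / 377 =49.33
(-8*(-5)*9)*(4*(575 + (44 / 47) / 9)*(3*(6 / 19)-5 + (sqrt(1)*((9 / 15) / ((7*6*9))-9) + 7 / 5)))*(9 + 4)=-125434527.91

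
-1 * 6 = -6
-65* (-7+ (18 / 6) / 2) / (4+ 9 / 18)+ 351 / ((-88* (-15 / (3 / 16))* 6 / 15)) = 2016599 / 25344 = 79.57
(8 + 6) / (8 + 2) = 7 / 5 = 1.40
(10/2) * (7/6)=35/6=5.83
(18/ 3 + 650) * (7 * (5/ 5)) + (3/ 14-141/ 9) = 192215/ 42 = 4576.55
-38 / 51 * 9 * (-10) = 1140 / 17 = 67.06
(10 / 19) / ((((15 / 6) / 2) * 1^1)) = 8 / 19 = 0.42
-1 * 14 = -14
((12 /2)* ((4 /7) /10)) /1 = 12 /35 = 0.34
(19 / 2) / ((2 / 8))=38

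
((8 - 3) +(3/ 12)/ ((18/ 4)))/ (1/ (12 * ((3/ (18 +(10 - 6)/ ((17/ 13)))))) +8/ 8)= 3.19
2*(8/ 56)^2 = 2/ 49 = 0.04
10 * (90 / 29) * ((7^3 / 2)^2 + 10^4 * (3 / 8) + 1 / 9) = 29846125 / 29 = 1029176.72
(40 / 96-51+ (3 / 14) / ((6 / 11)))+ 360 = 6506 / 21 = 309.81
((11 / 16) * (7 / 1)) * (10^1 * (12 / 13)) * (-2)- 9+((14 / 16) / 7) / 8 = -97.83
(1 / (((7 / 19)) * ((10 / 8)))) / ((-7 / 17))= -1292 / 245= -5.27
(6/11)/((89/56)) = 336/979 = 0.34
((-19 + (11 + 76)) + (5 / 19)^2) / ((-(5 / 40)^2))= -4356.43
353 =353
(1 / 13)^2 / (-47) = -1 / 7943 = -0.00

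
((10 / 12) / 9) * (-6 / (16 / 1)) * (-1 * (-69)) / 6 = -115 / 288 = -0.40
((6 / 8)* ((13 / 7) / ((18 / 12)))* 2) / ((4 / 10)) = 4.64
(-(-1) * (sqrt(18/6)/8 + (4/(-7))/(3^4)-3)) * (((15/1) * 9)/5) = -1705/21 + 27 * sqrt(3)/8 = -75.34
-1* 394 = -394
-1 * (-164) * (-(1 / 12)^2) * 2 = -41 / 18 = -2.28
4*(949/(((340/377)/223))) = 79783379/85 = 938627.99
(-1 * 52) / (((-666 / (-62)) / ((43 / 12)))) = -17329 / 999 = -17.35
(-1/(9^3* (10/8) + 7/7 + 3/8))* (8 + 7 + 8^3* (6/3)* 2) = -16504/7301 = -2.26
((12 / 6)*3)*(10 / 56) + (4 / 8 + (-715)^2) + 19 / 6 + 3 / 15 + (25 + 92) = 107382857 / 210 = 511346.94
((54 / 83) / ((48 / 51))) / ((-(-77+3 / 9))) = 1377 / 152720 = 0.01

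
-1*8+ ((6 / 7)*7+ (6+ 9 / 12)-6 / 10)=83 / 20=4.15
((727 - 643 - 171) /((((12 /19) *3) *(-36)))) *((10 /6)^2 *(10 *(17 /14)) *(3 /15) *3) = 234175 /9072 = 25.81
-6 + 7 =1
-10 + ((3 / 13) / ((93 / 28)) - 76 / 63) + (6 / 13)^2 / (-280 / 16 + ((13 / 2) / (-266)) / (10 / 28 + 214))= -45331697330 / 4065972183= -11.15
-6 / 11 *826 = -4956 / 11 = -450.55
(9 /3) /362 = 3 /362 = 0.01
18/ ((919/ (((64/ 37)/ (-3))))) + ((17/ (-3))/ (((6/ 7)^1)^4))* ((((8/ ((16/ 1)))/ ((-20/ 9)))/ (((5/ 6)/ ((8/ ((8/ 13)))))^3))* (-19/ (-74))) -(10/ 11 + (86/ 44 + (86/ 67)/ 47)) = 54169874104524471/ 23556598340000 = 2299.56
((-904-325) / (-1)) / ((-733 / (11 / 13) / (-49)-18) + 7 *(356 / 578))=191442559 / 621597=307.99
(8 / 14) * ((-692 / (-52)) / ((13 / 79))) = 54668 / 1183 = 46.21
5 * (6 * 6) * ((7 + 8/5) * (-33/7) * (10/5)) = -102168/7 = -14595.43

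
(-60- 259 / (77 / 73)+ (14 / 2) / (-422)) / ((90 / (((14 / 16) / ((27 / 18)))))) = -9928933 / 5013360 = -1.98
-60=-60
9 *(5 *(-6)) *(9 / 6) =-405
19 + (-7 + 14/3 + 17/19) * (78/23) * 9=-10885/437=-24.91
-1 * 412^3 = -69934528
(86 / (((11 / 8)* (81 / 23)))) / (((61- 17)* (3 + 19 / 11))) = 989 / 11583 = 0.09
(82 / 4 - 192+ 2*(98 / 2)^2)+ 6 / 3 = 9265 / 2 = 4632.50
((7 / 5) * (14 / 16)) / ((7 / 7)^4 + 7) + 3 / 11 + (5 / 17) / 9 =246947 / 538560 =0.46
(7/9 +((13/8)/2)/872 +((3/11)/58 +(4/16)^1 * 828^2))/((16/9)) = 6865502464523/71211008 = 96410.69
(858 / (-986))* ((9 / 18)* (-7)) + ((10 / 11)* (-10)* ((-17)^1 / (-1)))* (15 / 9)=-8281901 / 32538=-254.53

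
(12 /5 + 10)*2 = 24.80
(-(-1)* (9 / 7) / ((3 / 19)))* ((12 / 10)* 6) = 2052 / 35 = 58.63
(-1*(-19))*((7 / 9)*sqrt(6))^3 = 131.39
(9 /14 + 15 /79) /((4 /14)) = 921 /316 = 2.91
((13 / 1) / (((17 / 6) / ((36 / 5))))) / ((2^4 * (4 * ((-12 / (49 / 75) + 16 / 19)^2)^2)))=263697395523471 / 48190751546976020480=0.00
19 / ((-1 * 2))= -19 / 2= -9.50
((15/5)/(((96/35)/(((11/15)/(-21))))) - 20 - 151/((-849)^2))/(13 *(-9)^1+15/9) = 462198451/2660236224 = 0.17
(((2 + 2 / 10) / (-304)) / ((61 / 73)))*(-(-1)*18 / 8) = -7227 / 370880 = -0.02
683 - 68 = 615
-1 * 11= -11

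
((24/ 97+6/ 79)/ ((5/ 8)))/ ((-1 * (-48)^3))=413/ 88277760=0.00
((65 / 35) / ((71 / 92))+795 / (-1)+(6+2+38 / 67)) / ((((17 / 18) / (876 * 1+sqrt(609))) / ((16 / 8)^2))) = -1646639310240 / 566083 - 1879725240 * sqrt(609) / 566083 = -2990775.26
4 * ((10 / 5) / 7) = 8 / 7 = 1.14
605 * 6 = 3630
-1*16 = -16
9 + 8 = 17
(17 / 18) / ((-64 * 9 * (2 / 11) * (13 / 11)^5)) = -30116537 / 7699131648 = -0.00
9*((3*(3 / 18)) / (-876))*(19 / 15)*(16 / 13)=-38 / 4745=-0.01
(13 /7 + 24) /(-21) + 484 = 482.77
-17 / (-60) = 17 / 60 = 0.28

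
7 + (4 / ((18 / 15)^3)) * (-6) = -62 / 9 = -6.89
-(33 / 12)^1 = -11 / 4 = -2.75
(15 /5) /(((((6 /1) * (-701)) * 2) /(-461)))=461 /2804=0.16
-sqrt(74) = -8.60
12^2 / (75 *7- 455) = 72 / 35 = 2.06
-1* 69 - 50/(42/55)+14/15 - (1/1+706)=-29419/35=-840.54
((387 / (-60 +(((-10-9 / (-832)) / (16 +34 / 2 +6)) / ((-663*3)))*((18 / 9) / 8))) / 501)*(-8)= 6195750912 / 60156386461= 0.10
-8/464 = -1/58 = -0.02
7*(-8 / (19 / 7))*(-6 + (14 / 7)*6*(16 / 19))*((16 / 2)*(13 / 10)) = -1589952 / 1805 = -880.86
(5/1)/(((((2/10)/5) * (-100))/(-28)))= 35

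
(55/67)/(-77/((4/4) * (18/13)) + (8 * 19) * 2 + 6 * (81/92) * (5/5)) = 2277/703634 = 0.00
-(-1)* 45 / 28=1.61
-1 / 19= -0.05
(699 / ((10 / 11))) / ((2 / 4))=7689 / 5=1537.80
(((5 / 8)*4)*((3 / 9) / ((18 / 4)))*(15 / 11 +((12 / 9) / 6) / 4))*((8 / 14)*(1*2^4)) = 44960 / 18711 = 2.40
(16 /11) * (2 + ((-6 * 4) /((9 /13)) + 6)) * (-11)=1280 /3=426.67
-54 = -54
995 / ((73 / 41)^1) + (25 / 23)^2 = 21626180 / 38617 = 560.02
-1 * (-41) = 41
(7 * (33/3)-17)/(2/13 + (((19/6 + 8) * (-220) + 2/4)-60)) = -4680/196249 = -0.02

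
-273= -273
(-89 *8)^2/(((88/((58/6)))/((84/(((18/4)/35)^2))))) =252128598400/891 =282972613.24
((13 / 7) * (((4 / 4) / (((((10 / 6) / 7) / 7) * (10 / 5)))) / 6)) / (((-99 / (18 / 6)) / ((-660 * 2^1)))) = 182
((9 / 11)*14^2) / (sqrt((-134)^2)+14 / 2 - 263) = -882 / 671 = -1.31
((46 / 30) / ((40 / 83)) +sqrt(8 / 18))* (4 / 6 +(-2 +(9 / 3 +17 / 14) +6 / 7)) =362513 / 25200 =14.39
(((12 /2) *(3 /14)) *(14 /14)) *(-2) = -18 /7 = -2.57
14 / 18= 7 / 9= 0.78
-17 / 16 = -1.06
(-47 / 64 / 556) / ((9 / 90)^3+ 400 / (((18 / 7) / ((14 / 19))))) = -1004625 / 87181560608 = -0.00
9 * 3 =27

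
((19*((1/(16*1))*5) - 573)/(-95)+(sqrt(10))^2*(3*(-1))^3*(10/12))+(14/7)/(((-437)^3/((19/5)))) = -76963733403/351382960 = -219.03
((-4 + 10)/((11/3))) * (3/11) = 54/121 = 0.45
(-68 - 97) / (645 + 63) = -55 / 236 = -0.23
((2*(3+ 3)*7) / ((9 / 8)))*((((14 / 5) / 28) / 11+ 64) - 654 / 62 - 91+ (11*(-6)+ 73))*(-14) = 54429984 / 1705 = 31923.74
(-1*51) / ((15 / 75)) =-255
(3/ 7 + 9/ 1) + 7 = 115/ 7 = 16.43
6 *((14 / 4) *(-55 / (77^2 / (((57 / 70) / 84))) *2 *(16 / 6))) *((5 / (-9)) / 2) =95 / 33957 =0.00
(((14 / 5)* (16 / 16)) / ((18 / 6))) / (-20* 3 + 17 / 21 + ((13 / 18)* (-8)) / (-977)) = -287238 / 18214345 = -0.02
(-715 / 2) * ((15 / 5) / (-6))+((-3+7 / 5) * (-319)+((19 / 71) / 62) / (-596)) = 9040242039 / 13117960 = 689.15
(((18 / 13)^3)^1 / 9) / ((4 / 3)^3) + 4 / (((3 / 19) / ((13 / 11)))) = 17437259 / 580008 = 30.06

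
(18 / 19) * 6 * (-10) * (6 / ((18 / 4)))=-75.79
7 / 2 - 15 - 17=-57 / 2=-28.50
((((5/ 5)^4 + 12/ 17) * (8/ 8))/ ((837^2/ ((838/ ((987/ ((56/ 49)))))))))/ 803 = 194416/ 66073996397871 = 0.00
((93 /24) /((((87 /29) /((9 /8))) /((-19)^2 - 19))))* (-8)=-15903 /4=-3975.75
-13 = -13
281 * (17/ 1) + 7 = 4784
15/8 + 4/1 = 47/8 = 5.88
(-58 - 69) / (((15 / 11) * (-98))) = 1397 / 1470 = 0.95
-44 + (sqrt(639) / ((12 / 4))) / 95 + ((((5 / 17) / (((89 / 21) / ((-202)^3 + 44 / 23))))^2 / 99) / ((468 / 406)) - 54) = sqrt(71) / 95 + 62682062842260666 / 21861983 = 2867171877.51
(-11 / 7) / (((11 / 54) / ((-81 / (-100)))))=-2187 / 350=-6.25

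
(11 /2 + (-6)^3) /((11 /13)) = -5473 /22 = -248.77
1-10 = -9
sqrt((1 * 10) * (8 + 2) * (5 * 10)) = 50 * sqrt(2) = 70.71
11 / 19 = 0.58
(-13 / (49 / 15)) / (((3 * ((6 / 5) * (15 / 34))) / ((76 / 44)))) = -20995 / 4851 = -4.33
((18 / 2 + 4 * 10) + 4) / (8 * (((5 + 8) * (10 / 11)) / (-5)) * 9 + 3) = -583 / 1839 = -0.32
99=99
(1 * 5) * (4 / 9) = 20 / 9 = 2.22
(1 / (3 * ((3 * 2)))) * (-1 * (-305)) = 305 / 18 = 16.94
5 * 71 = 355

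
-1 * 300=-300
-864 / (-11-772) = 32 / 29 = 1.10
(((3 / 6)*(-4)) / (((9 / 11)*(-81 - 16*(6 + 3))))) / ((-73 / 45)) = -0.01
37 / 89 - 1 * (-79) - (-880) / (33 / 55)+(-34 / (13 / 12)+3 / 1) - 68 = 5031901 / 3471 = 1449.70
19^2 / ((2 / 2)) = 361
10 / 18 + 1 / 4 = 29 / 36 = 0.81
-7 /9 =-0.78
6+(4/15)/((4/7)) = 97/15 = 6.47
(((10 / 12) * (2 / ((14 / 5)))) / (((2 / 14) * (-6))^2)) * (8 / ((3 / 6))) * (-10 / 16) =-875 / 108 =-8.10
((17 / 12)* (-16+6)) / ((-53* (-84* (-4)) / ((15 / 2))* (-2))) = -425 / 142464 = -0.00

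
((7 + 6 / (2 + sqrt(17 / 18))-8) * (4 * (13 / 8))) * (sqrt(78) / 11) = -234 * sqrt(663) / 605 + 2093 * sqrt(78) / 1210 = 5.32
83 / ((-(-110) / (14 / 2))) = 581 / 110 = 5.28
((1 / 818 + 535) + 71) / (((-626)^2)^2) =495709 / 125617641889568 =0.00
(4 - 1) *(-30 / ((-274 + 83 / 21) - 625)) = 945 / 9398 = 0.10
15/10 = 3/2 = 1.50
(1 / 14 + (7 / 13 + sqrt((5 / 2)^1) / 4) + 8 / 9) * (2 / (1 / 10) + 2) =11 * sqrt(10) / 4 + 27005 / 819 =41.67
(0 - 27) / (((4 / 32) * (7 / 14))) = -432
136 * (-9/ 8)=-153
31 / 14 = 2.21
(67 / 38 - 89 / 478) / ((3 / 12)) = 28644 / 4541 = 6.31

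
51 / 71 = 0.72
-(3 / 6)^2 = -1 / 4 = -0.25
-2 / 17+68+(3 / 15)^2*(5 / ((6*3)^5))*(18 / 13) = 7874249777 / 115998480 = 67.88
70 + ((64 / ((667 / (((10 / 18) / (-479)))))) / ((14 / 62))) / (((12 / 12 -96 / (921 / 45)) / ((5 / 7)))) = 70.00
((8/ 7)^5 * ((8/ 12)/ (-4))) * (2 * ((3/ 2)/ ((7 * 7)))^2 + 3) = -0.98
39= 39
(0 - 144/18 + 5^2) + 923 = 940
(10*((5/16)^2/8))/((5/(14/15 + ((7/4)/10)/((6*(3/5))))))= 3535/147456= 0.02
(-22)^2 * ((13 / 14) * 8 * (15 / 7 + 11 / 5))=15614.43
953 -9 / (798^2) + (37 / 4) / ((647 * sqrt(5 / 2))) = 37 * sqrt(10) / 12940 + 67430467 / 70756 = 953.01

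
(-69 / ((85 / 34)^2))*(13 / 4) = -897 / 25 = -35.88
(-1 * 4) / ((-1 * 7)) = 4 / 7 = 0.57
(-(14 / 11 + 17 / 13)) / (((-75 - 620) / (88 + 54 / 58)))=951651 / 2882165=0.33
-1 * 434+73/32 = -13815/32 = -431.72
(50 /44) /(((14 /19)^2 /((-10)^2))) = 225625 /1078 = 209.30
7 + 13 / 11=90 / 11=8.18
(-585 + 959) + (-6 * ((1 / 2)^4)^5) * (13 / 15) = 980418547 / 2621440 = 374.00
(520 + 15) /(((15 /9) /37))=11877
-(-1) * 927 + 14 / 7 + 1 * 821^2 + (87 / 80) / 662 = 35746411287 / 52960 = 674970.00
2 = 2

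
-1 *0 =0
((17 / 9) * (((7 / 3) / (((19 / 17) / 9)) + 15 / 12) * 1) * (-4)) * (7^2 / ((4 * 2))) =-1268659 / 1368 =-927.38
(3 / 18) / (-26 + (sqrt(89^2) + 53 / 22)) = 11 / 4317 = 0.00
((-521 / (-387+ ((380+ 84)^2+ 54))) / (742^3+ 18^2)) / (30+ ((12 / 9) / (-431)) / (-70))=-3368265 / 17032021569426661616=-0.00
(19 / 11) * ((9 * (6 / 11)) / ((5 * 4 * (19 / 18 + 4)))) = 4617 / 55055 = 0.08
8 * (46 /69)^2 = 32 /9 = 3.56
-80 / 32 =-5 / 2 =-2.50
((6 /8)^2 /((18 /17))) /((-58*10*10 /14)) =-119 /92800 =-0.00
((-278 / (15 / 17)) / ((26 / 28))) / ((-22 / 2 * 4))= 16541 / 2145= 7.71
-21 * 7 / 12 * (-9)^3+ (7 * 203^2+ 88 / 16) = 1189595 / 4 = 297398.75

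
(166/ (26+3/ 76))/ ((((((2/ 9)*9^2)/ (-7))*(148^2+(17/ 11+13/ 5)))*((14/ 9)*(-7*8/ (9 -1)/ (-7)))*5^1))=-17347/ 1192296046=-0.00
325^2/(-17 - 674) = -152.86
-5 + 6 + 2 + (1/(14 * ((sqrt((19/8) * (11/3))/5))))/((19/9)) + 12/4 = 45 * sqrt(1254)/27797 + 6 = 6.06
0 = 0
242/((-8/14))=-847/2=-423.50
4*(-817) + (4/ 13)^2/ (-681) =-376110868/ 115089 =-3268.00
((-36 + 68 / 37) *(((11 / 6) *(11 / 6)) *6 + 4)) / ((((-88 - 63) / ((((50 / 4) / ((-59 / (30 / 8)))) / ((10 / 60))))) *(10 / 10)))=-8591250 / 329633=-26.06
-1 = -1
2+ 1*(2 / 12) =13 / 6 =2.17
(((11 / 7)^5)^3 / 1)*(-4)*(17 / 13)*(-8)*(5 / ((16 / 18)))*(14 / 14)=12782379398411892060 / 61718299629259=207108.42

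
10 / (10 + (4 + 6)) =1 / 2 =0.50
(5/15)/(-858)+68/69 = 58321/59202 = 0.99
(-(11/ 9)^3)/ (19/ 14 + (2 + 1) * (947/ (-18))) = 9317/ 798498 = 0.01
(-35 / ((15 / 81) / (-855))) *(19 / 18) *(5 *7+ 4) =13304655 / 2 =6652327.50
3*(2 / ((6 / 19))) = 19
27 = 27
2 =2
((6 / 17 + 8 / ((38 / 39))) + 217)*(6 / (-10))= -218571 / 1615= -135.34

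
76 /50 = 38 /25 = 1.52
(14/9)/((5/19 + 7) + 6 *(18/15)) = 665/6183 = 0.11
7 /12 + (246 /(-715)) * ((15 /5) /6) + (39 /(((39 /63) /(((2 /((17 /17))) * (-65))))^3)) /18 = -172161986471 /8580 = -20065499.59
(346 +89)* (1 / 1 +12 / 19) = 13485 / 19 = 709.74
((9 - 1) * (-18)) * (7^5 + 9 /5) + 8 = -12102296 /5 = -2420459.20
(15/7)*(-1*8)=-120/7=-17.14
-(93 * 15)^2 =-1946025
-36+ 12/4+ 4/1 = -29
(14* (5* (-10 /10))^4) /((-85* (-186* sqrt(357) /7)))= 875* sqrt(357) /80631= 0.21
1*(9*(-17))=-153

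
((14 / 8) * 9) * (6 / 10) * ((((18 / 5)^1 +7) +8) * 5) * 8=35154 / 5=7030.80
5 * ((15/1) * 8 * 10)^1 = 6000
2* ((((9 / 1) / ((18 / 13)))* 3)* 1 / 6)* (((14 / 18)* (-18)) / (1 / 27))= -2457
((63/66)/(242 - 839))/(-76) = 7/332728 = 0.00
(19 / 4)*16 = 76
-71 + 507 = 436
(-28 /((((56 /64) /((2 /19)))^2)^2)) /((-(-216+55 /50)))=-2621440 /96060521347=-0.00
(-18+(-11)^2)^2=10609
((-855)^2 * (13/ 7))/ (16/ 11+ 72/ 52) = 478175.75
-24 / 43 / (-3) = 8 / 43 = 0.19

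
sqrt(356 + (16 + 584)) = 2* sqrt(239) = 30.92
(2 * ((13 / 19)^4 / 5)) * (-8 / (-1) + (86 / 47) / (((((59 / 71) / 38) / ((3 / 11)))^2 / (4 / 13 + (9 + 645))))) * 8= 1684685843423859328 / 12899463847435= 130601.23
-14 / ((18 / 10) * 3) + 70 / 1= 1820 / 27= 67.41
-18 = -18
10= 10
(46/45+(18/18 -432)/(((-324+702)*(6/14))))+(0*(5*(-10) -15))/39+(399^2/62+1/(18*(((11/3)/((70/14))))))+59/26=4611331772/1795365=2568.46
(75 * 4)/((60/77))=385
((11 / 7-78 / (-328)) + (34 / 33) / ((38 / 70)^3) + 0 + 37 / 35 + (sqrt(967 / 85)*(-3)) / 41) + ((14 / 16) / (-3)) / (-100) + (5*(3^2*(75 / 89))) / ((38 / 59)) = 105128435502203 / 1541755045600-3*sqrt(82195) / 3485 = 67.94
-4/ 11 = -0.36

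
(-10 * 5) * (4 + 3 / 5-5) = 20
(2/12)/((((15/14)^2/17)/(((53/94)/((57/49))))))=2163301/1808325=1.20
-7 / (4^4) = -7 / 256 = -0.03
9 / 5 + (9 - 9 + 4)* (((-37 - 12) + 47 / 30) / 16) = -1207 / 120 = -10.06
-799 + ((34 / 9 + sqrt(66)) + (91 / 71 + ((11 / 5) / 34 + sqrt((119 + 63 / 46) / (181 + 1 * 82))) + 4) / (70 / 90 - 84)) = -64707584521 / 81363870 - 9 * sqrt(1367074) / 1294486 + sqrt(66) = -787.17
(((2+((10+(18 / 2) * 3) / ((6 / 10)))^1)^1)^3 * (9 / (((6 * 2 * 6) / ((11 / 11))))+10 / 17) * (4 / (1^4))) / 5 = 675883487 / 4590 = 147251.30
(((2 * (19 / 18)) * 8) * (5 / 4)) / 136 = 95 / 612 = 0.16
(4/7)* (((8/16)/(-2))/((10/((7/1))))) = -1/10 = -0.10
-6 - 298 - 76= -380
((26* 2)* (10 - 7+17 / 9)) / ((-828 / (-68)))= 38896 / 1863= 20.88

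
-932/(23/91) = -84812/23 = -3687.48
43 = 43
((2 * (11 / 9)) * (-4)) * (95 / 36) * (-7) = 14630 / 81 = 180.62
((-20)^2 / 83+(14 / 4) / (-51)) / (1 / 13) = 522847 / 8466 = 61.76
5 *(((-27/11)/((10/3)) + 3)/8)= 249/176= 1.41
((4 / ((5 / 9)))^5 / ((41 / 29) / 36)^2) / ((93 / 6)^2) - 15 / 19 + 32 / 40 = 5008724922010561 / 95916809375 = 52219.47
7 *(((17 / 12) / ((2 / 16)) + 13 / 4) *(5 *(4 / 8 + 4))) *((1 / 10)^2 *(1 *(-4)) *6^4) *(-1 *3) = 357210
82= 82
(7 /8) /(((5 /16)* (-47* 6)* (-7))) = 0.00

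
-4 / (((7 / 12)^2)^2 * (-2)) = 41472 / 2401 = 17.27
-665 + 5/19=-12630/19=-664.74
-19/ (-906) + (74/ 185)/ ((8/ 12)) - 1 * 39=-173857/ 4530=-38.38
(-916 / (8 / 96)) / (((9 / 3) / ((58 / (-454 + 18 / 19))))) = 126179 / 269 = 469.07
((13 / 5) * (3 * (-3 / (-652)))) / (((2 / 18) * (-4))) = -1053 / 13040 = -0.08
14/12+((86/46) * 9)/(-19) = 737/2622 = 0.28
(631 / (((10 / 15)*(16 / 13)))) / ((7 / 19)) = 2087.37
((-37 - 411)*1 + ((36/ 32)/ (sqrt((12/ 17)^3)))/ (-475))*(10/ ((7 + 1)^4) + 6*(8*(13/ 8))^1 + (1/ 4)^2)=-1119139/ 32 - 2717909*sqrt(51)/ 62259200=-34973.41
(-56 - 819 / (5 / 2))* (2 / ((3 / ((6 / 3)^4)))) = -61376 / 15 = -4091.73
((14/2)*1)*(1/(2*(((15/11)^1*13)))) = 77/390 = 0.20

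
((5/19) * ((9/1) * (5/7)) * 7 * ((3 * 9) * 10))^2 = 3690562500/361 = 10223164.82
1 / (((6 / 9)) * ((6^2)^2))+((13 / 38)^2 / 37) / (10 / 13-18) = 314677 / 323132544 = 0.00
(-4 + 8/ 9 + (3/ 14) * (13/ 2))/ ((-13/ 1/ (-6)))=-433/ 546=-0.79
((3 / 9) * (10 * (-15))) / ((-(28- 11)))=50 / 17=2.94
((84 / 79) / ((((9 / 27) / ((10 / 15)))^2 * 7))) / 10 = 24 / 395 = 0.06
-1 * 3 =-3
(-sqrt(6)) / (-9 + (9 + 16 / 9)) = -9 * sqrt(6) / 16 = -1.38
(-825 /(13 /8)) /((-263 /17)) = 112200 /3419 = 32.82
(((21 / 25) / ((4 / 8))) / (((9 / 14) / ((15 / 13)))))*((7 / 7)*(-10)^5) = -3920000 / 13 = -301538.46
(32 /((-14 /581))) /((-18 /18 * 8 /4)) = 664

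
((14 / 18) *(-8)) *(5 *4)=-1120 / 9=-124.44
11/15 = 0.73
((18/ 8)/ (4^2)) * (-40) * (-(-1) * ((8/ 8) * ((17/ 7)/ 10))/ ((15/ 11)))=-561/ 560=-1.00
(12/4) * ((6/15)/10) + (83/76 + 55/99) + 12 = 235427/17100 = 13.77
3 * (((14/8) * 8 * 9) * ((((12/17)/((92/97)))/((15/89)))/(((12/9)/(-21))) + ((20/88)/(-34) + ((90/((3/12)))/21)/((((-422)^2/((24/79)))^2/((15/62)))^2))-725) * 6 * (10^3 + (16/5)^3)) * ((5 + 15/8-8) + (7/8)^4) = 576608588536056663672800887063901510764047861/575000407679515058102295733967110000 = 1002796834.29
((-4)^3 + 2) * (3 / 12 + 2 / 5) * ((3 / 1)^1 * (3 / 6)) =-1209 / 20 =-60.45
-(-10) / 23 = 10 / 23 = 0.43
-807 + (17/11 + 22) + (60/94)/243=-32808616/41877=-783.45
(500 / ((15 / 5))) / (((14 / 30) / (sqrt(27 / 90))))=250 * sqrt(30) / 7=195.62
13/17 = 0.76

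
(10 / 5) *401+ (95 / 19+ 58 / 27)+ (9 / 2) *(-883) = -3164.35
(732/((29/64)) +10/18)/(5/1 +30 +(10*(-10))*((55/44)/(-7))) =2952439/96570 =30.57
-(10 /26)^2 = -25 /169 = -0.15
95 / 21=4.52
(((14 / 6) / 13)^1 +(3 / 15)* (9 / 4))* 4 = 491 / 195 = 2.52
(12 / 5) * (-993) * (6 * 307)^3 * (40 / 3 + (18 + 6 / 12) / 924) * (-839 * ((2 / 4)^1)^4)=16061365344040245819 / 1540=10429458015610549.23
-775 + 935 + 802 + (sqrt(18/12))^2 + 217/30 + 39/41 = 597586/615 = 971.68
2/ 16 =1/ 8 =0.12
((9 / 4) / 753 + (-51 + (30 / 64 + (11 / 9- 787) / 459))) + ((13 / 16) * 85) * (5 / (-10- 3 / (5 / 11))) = -11832639613 / 161997408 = -73.04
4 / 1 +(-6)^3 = -212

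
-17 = -17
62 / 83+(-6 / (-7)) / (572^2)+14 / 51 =4951615355 / 4847394552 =1.02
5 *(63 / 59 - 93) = -27120 / 59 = -459.66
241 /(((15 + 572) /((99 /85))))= 23859 /49895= 0.48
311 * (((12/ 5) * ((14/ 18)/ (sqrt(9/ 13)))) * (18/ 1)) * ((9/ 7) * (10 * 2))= 89568 * sqrt(13)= 322942.02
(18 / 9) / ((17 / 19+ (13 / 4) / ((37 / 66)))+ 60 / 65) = 36556 / 139189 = 0.26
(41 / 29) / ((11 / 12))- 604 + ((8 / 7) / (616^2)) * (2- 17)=-5800882291 / 9628696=-602.46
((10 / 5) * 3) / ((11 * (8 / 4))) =0.27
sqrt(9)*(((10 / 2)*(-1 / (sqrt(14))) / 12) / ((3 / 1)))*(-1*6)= 5*sqrt(14) / 28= 0.67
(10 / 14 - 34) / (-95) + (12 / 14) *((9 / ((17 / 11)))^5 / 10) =542395155124 / 944204905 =574.45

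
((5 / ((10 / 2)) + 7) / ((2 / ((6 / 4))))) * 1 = 6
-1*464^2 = -215296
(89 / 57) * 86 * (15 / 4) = 19135 / 38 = 503.55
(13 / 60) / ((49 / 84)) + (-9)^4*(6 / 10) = 137794 / 35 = 3936.97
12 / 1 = 12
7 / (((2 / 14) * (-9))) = -49 / 9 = -5.44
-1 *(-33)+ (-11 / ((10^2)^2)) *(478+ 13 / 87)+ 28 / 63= 85917233 / 2610000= 32.92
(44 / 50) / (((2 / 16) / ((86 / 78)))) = 7568 / 975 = 7.76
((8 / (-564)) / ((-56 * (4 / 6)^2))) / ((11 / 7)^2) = 0.00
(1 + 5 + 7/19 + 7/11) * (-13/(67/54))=-1027728/14003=-73.39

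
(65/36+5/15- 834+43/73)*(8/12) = -2184583/3942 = -554.18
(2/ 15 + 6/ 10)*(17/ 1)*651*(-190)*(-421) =649182842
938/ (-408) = -469/ 204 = -2.30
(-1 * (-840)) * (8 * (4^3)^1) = 430080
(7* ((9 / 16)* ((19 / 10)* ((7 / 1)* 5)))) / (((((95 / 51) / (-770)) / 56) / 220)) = -1333491390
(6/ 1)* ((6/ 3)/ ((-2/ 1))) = -6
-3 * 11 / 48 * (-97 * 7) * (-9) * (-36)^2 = -5444901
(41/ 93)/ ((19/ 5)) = 205/ 1767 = 0.12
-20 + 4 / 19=-376 / 19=-19.79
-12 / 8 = -3 / 2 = -1.50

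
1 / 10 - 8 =-79 / 10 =-7.90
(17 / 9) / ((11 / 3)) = 17 / 33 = 0.52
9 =9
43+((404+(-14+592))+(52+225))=1302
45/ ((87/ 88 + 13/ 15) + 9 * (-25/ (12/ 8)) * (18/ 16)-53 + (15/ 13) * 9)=-0.21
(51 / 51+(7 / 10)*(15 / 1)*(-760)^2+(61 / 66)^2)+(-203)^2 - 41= 26597604685 / 4356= 6105969.85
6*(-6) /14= -18 /7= -2.57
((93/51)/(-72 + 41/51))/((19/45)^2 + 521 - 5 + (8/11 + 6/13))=-26930475/543983976563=-0.00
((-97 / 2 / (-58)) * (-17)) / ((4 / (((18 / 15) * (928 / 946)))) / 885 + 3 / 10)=-515070 / 11009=-46.79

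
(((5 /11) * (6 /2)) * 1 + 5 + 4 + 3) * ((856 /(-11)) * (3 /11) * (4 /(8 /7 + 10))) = -1761648 /17303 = -101.81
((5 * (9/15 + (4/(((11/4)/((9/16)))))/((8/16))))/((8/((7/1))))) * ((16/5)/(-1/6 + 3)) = 10332/935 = 11.05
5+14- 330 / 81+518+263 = 21490 / 27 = 795.93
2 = 2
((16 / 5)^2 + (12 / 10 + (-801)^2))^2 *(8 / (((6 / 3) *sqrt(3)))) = 1029166307906884 *sqrt(3) / 1875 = 950703111857.49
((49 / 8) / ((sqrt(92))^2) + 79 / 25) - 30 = -492631 / 18400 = -26.77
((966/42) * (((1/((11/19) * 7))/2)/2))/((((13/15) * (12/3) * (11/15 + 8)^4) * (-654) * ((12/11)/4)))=-36871875/93476630924768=-0.00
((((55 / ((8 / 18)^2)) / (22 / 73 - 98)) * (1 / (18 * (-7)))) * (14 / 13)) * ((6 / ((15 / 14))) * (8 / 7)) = 7227 / 46358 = 0.16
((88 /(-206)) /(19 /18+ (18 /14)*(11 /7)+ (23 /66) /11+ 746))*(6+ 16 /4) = -23478840 /4117232699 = -0.01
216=216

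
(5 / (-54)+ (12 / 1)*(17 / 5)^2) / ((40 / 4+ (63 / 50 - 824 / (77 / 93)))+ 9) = -14410319 / 101347173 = -0.14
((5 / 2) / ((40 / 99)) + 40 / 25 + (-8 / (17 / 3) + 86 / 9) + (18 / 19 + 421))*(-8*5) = -101833061 / 5814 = -17515.15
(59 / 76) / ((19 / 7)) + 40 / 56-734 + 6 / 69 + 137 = -138540179 / 232484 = -595.91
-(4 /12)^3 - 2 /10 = -32 /135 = -0.24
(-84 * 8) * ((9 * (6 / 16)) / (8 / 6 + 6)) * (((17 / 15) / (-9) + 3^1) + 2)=-82908 / 55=-1507.42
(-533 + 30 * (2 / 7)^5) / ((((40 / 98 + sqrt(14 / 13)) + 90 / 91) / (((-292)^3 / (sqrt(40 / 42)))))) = -724774292508656 * sqrt(390) / 887795 + 129009824066540768 * sqrt(105) / 60902737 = 5583912240.30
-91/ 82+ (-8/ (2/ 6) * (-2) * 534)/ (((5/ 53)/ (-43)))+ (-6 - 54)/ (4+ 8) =-4790059401/ 410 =-11683071.71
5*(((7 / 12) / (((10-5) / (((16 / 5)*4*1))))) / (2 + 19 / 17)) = 2.39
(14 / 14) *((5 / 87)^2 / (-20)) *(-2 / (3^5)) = 5 / 3678534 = 0.00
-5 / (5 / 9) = -9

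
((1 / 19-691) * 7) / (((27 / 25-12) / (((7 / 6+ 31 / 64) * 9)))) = 6581.44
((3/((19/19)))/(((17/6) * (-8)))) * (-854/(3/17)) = 1281/2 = 640.50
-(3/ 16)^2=-9/ 256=-0.04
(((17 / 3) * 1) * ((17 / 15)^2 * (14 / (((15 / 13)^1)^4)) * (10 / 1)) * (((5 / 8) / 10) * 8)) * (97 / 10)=95277411047 / 34171875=2788.18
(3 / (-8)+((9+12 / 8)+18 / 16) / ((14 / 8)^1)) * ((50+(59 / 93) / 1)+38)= 964431 / 1736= 555.55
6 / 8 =3 / 4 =0.75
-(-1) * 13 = 13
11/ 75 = 0.15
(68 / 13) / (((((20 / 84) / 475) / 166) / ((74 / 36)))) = 138870620 / 39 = 3560785.13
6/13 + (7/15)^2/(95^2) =0.46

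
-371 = -371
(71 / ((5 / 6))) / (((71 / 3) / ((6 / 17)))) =108 / 85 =1.27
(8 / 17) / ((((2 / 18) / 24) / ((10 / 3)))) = 5760 / 17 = 338.82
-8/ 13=-0.62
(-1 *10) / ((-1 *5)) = 2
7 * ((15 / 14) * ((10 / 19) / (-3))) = -25 / 19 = -1.32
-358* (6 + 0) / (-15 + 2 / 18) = 9666 / 67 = 144.27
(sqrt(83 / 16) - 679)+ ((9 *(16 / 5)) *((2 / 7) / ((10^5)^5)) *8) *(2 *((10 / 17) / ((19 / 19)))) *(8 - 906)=-394536132812500000000004041 / 581054687500000000000000+ sqrt(83) / 4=-676.72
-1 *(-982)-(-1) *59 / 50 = 49159 / 50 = 983.18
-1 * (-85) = 85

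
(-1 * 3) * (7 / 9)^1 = -7 / 3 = -2.33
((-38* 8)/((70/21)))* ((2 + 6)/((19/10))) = -384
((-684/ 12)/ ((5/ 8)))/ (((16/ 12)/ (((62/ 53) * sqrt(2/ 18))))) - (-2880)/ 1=756132/ 265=2853.33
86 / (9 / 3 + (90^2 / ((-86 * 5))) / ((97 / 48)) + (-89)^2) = 179353 / 16506062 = 0.01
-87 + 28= -59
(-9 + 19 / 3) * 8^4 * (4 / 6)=-65536 / 9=-7281.78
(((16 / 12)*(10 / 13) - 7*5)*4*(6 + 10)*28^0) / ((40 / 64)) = -3478.97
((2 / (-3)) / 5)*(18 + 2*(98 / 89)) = -3596 / 1335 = -2.69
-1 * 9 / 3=-3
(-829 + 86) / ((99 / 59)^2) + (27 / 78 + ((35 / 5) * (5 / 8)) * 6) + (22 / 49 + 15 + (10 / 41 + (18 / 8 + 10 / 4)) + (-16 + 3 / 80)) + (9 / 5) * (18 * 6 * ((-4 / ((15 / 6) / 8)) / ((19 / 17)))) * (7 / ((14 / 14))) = -30771353711580799 / 1945392649200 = -15817.55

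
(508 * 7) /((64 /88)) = 9779 /2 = 4889.50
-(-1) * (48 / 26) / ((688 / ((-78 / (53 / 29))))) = -261 / 2279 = -0.11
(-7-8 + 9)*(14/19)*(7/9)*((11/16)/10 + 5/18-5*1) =328349/20520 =16.00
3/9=1/3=0.33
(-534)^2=285156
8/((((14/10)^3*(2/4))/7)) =2000/49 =40.82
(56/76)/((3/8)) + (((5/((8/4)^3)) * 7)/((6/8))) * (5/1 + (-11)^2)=42007/57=736.96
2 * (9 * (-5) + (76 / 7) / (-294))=-92686 / 1029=-90.07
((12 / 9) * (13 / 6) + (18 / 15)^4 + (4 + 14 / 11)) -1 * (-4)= 880804 / 61875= 14.24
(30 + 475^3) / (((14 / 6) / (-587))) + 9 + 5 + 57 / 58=-26961389228.59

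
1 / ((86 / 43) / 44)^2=484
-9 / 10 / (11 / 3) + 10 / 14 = 361 / 770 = 0.47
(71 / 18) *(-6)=-71 / 3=-23.67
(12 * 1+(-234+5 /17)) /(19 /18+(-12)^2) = -67842 /44387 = -1.53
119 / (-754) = -119 / 754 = -0.16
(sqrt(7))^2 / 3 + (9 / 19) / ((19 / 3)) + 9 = 12355 / 1083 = 11.41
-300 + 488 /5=-1012 /5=-202.40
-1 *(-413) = 413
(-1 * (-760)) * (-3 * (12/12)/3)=-760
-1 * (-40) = 40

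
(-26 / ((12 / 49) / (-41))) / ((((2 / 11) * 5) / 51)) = 4883879 / 20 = 244193.95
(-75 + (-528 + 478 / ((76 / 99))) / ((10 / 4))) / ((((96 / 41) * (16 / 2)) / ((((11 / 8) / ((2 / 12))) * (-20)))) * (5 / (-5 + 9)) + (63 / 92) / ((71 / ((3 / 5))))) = 10393248096 / 38095019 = 272.82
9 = 9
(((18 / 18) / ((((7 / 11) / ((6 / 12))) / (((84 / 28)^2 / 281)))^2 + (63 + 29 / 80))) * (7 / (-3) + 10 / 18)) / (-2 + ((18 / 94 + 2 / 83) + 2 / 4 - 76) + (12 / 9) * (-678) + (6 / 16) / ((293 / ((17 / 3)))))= 2549185284096 / 2311001398048850567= 0.00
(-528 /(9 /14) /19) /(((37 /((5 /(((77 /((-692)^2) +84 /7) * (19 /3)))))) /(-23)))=27138180608 /15351053173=1.77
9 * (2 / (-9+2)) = -18 / 7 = -2.57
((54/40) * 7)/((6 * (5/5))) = 63/40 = 1.58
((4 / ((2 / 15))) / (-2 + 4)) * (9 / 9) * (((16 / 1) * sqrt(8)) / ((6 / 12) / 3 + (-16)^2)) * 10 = 28800 * sqrt(2) / 1537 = 26.50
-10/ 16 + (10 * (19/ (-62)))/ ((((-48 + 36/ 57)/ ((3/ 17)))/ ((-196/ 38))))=-43249/ 63240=-0.68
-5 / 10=-1 / 2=-0.50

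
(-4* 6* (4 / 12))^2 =64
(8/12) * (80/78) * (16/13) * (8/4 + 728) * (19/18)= 648.46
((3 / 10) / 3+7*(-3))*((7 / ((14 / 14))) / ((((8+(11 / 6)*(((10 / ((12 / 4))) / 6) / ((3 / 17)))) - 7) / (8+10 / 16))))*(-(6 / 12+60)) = 989381547 / 87760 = 11273.72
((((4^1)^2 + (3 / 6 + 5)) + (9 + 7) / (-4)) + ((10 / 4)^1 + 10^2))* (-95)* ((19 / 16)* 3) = -81225 / 2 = -40612.50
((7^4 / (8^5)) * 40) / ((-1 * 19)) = -12005 / 77824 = -0.15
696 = 696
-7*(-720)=5040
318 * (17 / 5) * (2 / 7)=10812 / 35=308.91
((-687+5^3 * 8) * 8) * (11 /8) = 3443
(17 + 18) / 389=35 / 389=0.09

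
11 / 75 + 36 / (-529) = 3119 / 39675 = 0.08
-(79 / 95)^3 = -493039 / 857375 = -0.58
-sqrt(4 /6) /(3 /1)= -sqrt(6) /9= -0.27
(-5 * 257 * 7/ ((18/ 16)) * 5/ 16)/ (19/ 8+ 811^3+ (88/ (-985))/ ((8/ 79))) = -177201500/ 37829560068387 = -0.00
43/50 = 0.86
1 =1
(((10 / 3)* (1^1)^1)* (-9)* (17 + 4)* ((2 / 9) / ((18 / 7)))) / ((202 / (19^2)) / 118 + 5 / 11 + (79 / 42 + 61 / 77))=-1607222540 / 92471151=-17.38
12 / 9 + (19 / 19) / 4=19 / 12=1.58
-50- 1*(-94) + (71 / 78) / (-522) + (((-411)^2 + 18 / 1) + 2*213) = 6897656773 / 40716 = 169409.00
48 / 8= 6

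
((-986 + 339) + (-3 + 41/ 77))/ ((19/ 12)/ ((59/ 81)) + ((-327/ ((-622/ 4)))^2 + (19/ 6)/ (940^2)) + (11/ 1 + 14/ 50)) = -1512961642204461600/ 41642641508214901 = -36.33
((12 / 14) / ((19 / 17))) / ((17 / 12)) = 72 / 133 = 0.54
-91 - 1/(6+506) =-46593/512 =-91.00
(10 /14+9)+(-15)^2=1643 /7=234.71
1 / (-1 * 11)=-1 / 11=-0.09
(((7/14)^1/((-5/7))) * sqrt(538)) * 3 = -48.71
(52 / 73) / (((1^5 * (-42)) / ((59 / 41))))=-1534 / 62853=-0.02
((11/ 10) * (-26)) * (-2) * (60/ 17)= 3432/ 17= 201.88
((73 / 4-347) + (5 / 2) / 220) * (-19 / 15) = 183217 / 440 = 416.40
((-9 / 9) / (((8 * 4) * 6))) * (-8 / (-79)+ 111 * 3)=-26315 / 15168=-1.73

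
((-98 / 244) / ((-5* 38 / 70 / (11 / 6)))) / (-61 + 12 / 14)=-0.00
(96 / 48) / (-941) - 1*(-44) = 41402 / 941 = 44.00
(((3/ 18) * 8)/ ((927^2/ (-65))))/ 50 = -26/ 12889935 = -0.00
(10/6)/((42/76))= 190/63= 3.02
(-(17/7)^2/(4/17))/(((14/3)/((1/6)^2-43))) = 1085773/4704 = 230.82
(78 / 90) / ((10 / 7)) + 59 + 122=27241 / 150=181.61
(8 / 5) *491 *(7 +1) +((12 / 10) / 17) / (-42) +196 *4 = 841187 / 119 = 7068.80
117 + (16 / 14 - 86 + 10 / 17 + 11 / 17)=3972 / 119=33.38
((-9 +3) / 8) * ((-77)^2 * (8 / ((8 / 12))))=-53361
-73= -73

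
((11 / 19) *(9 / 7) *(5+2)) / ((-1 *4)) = -99 / 76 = -1.30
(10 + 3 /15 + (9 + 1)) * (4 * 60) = 4848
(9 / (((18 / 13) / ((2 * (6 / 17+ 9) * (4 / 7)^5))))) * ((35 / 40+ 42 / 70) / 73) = 15609984 / 104287435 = 0.15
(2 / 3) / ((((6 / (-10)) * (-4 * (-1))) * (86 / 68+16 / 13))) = -1105 / 9927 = -0.11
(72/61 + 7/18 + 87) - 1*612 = -574727/1098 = -523.43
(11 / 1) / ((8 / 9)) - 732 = -5757 / 8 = -719.62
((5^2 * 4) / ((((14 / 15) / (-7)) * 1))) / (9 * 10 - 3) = -250 / 29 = -8.62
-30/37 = -0.81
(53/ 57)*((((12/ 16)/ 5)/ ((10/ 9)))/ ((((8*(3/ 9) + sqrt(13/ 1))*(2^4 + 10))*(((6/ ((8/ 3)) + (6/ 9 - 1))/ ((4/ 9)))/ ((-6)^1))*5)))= 432/ 710125 - 162*sqrt(13)/ 710125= -0.00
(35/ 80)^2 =49/ 256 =0.19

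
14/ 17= 0.82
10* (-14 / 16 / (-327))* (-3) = -35 / 436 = -0.08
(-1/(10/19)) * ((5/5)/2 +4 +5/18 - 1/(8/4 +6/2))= -1957/225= -8.70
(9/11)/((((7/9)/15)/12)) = 14580/77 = 189.35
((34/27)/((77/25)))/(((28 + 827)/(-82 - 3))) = -14450/355509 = -0.04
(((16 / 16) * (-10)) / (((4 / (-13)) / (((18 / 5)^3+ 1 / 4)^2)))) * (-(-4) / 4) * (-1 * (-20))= 7150561717 / 5000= 1430112.34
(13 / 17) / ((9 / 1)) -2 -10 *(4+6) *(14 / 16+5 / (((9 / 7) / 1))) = -48787 / 102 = -478.30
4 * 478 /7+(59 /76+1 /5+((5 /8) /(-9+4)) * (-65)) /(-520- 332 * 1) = 1238009821 /4532640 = 273.13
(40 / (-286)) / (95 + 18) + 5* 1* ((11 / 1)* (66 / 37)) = 58656430 / 597883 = 98.11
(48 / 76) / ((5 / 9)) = 108 / 95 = 1.14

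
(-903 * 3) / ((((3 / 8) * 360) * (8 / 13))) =-3913 / 120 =-32.61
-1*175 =-175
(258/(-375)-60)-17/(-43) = -324073/5375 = -60.29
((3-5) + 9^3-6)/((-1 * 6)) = -721/6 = -120.17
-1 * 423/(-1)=423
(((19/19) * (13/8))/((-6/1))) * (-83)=1079/48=22.48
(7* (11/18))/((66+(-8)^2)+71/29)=2233/69138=0.03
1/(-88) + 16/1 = 1407/88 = 15.99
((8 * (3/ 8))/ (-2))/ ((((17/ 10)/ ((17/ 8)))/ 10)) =-75/ 4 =-18.75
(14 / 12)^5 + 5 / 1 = 55687 / 7776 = 7.16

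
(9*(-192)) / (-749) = 1728 / 749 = 2.31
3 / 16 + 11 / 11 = 19 / 16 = 1.19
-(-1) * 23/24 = 23/24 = 0.96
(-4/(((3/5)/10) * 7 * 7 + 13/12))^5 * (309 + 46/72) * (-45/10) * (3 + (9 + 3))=732499200000000000/36080953149617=20301.55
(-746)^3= -415160936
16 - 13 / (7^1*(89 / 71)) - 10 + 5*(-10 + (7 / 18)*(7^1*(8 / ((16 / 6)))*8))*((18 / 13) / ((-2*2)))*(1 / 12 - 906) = 2810789075 / 32396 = 86763.46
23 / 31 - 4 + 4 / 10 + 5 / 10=-731 / 310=-2.36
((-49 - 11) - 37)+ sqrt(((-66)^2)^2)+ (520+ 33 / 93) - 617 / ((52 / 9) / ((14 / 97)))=372454519 / 78182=4763.94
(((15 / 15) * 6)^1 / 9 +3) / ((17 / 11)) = 121 / 51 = 2.37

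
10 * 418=4180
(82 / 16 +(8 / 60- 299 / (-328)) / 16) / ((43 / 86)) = 408581 / 39360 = 10.38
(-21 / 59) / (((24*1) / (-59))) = 7 / 8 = 0.88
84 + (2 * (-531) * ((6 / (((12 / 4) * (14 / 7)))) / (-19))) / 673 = 1075170 / 12787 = 84.08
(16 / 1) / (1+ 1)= 8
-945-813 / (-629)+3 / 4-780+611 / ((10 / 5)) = -1417.46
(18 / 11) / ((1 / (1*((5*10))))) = 900 / 11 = 81.82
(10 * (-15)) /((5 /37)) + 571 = -539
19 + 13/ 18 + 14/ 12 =188/ 9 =20.89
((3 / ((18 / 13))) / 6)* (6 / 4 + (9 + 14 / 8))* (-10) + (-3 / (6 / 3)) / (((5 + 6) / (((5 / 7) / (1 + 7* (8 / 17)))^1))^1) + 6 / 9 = -17642257 / 404712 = -43.59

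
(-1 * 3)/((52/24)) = -18/13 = -1.38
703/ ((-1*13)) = -703/ 13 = -54.08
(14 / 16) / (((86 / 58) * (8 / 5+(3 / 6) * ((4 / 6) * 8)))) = 3045 / 22016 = 0.14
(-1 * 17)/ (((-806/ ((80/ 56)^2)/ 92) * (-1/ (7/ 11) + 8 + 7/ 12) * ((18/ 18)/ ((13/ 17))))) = 55200/ 127813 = 0.43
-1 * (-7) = 7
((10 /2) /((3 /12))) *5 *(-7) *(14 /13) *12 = -117600 /13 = -9046.15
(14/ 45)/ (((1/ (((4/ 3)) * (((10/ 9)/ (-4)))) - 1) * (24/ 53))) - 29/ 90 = -2537/ 4995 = -0.51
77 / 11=7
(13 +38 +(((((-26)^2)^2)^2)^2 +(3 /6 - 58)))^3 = 82931725705091616965217150000000000000000000000000000000000000000000.00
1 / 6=0.17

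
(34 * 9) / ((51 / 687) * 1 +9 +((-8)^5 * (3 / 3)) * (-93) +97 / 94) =2195652 / 21866355523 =0.00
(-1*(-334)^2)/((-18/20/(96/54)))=17848960/81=220357.53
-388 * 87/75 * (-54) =607608/25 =24304.32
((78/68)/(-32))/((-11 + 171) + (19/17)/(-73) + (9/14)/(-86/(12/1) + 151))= -17198727/76762860032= -0.00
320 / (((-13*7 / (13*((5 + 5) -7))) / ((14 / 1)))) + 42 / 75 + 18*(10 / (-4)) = -49111 / 25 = -1964.44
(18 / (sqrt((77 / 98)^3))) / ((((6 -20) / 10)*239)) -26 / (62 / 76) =-988 / 31 -180*sqrt(154) / 28919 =-31.95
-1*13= -13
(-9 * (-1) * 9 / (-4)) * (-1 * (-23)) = -1863 / 4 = -465.75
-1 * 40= -40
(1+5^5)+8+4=3138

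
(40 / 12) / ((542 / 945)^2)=1488375 / 146882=10.13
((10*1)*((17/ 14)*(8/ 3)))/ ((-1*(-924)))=170/ 4851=0.04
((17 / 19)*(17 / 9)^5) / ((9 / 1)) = 24137569 / 10097379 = 2.39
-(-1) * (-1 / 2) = -0.50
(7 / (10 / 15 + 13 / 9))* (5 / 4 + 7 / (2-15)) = 2331 / 988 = 2.36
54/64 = 27/32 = 0.84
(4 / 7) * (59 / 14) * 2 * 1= 236 / 49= 4.82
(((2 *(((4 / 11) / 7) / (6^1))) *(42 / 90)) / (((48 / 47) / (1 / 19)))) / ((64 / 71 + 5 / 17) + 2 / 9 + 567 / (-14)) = -56729 / 5323863270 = -0.00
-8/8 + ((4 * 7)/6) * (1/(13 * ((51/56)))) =-1205/1989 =-0.61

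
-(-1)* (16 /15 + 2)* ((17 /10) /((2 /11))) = 4301 /150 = 28.67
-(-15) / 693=5 / 231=0.02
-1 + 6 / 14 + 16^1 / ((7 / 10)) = 156 / 7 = 22.29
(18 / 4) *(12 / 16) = 27 / 8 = 3.38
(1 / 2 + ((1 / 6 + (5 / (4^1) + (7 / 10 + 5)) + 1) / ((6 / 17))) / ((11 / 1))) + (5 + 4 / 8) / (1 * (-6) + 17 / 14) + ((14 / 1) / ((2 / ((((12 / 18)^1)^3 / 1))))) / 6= 4267337 / 2387880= 1.79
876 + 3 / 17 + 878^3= 11506229479 / 17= 676837028.18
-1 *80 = -80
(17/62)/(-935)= -1/3410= -0.00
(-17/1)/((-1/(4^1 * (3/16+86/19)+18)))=47617/76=626.54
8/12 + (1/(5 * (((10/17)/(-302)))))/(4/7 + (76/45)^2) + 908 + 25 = 903.68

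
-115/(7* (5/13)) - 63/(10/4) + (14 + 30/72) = -22469/420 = -53.50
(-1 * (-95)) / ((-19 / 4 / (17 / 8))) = -85 / 2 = -42.50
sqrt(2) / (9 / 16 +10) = 16 *sqrt(2) / 169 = 0.13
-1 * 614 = -614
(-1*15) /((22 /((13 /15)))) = -13 /22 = -0.59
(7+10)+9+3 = 29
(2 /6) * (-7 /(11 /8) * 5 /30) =-28 /99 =-0.28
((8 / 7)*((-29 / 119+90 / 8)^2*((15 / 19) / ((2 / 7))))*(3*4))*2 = 2470240890 / 269059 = 9181.04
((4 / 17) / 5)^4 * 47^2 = 0.01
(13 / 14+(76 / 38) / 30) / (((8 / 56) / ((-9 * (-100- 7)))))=67089 / 10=6708.90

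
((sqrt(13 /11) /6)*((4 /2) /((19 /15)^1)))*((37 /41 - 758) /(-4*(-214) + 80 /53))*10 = -2.53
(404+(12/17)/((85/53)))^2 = 163571.83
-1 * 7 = -7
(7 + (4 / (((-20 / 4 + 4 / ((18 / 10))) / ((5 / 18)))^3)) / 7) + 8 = 15.00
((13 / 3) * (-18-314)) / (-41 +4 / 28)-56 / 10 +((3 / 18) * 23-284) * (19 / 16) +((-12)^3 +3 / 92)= -82217033 / 40480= -2031.05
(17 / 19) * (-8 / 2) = -68 / 19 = -3.58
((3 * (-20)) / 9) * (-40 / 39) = 800 / 117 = 6.84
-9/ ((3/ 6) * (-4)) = 9/ 2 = 4.50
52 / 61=0.85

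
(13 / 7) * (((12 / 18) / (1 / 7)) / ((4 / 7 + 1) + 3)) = 91 / 48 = 1.90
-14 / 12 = -7 / 6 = -1.17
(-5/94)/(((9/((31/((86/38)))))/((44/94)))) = -32395/854883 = -0.04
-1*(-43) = 43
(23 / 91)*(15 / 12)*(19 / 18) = 2185 / 6552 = 0.33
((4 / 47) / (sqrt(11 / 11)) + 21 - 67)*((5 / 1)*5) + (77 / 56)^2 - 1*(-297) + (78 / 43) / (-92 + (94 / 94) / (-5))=-50623901671 / 59627584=-849.00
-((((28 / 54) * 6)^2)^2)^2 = -8776.56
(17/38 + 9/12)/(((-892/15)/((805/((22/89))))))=-97795425/1491424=-65.57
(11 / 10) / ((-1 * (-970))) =11 / 9700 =0.00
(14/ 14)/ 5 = 1/ 5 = 0.20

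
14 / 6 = 7 / 3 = 2.33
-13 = -13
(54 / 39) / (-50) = -9 / 325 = -0.03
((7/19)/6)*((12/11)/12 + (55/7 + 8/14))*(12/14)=656/1463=0.45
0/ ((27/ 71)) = 0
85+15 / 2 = 185 / 2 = 92.50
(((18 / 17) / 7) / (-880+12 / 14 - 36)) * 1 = -9 / 54451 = -0.00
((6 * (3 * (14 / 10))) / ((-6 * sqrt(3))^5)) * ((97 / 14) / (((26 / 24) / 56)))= -679 * sqrt(3) / 15795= -0.07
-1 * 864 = -864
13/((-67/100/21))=-27300/67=-407.46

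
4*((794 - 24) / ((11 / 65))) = 18200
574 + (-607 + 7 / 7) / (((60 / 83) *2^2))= 14577 / 40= 364.42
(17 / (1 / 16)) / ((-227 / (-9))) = 2448 / 227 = 10.78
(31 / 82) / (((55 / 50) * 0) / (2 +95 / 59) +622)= 31 / 51004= 0.00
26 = 26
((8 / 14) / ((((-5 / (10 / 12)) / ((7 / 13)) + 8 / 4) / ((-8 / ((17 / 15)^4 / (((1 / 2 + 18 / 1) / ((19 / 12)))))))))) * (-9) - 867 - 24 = -1464501384 / 1586899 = -922.87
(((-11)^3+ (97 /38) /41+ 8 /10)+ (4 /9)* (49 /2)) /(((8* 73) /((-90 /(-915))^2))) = -92492537 /4232042140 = -0.02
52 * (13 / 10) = 338 / 5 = 67.60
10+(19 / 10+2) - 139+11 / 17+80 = -7557 / 170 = -44.45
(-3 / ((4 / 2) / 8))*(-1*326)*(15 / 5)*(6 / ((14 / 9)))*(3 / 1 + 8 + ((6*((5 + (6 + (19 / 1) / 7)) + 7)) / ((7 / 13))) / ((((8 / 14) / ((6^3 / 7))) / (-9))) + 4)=-1741504746600 / 343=-5077273313.70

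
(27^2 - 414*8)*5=-12915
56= 56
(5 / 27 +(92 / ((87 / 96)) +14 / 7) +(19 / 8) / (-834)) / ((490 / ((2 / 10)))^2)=0.00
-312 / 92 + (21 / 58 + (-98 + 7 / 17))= -2281803 / 22678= -100.62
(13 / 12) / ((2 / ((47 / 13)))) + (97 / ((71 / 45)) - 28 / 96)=13450 / 213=63.15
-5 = -5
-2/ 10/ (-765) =1/ 3825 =0.00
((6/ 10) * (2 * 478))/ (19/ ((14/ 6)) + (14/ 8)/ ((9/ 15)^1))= 240912/ 4645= 51.86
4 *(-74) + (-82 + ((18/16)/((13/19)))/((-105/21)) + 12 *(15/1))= -198.33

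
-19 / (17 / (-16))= 304 / 17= 17.88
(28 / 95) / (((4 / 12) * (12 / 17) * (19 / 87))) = 10353 / 1805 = 5.74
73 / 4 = 18.25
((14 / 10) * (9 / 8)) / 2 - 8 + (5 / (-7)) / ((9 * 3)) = -109453 / 15120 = -7.24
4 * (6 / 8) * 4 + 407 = 419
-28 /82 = -14 /41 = -0.34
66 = 66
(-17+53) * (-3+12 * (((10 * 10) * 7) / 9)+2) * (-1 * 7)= -234948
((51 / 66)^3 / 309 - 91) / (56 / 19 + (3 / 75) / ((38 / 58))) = -142217944525 / 4701741528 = -30.25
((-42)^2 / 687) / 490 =6 / 1145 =0.01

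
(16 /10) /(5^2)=0.06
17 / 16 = 1.06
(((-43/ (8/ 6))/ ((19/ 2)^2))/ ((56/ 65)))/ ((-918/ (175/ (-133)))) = -69875/ 117535824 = -0.00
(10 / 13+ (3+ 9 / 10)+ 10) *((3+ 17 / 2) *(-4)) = -43861 / 65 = -674.78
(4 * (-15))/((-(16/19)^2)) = 84.61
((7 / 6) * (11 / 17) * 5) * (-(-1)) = 385 / 102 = 3.77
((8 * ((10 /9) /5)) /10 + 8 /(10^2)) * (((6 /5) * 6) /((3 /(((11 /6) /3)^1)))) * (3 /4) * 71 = 22649 /1125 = 20.13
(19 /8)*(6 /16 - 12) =-1767 /64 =-27.61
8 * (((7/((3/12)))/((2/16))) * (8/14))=1024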